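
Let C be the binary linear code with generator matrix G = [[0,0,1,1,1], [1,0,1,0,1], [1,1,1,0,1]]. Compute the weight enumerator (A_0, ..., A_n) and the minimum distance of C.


Weight distribution: A_0 = 1, A_1 = 1, A_2 = 1, A_3 = 3, A_4 = 2. Minimum distance d = 1.

Enumerate all 2^3 = 8 messages m ∈ F_2^3.
For each, compute codeword c = mG in F_2^5, then tally its weight.
  m = 000 → c = 00000, weight = 0.
  m = 100 → c = 00111, weight = 3.
  m = 010 → c = 10101, weight = 3.
  m = 110 → c = 10010, weight = 2.
  m = 001 → c = 11101, weight = 4.
  m = 101 → c = 11010, weight = 3.
  m = 011 → c = 01000, weight = 1.
  m = 111 → c = 01111, weight = 4.
Tally weights:
  weight 0: 1 codewords.
  weight 1: 1 codewords.
  weight 2: 1 codewords.
  weight 3: 3 codewords.
  weight 4: 2 codewords.
Minimum distance d = smallest w > 0 with A_w > 0 = 1.
Sanity: Σ A_w = 8 = 2^3 = 8 ✓.


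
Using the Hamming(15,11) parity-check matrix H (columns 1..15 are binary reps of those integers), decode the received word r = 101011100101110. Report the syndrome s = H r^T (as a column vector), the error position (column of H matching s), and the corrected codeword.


s = (0, 0, 1, 1)^T, error position = 3, corrected codeword c = 100011100101110

Compute s = H r^T mod 2 one row at a time:
  s_1 = 0 + 0 + 1 + 0 + 1 + 1 + 1 + 0 = 4 ≡ 0 (mod 2).
  s_2 = 0 + 1 + 1 + 1 + 1 + 1 + 1 + 0 = 6 ≡ 0 (mod 2).
  s_3 = 0 + 1 + 1 + 1 + 1 + 0 + 1 + 0 = 5 ≡ 1 (mod 2).
  s_4 = 1 + 1 + 1 + 1 + 0 + 0 + 1 + 0 = 5 ≡ 1 (mod 2).
s = (0, 0, 1, 1)^T — this equals column 3 of H (binary 0011), so error is at position 3.
Correct: flip bit 3 of r = 101011100101110 to get c = 100011100101110.


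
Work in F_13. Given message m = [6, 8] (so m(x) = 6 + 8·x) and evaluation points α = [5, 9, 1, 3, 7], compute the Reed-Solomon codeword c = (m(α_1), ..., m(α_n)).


c = [7, 0, 1, 4, 10]

Message polynomial: m(x) = 6 + 8·x (mod 13).
For each evaluation point α_i, compute m(α_i) mod 13:
  α_1 = 5: Horner steps 8 → 7, so m(5) = 7.
  α_2 = 9: Horner steps 8 → 0, so m(9) = 0.
  α_3 = 1: Horner steps 8 → 1, so m(1) = 1.
  α_4 = 3: Horner steps 8 → 4, so m(3) = 4.
  α_5 = 7: Horner steps 8 → 10, so m(7) = 10.
Codeword c = [7, 0, 1, 4, 10] ∈ F_13^5.


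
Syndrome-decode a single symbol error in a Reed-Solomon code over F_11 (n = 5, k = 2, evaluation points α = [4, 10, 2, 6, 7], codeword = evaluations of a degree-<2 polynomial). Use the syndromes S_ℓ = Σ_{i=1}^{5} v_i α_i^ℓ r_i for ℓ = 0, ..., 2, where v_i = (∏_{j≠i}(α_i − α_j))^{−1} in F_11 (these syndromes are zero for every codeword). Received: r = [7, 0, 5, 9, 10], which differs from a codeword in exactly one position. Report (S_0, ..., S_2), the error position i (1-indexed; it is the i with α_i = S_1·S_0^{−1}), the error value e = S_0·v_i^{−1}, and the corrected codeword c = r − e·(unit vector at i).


S = (5, 6, 5), error at position 2, error magnitude e = 9, c = [7, 2, 5, 9, 10].

Step 1: column multipliers v_i = (∏_{j≠i}(α_i − α_j))^{−1} mod 11.
  i = 1 (α = 4): (4−10)(4−2)(4−6)(4−7) = (−6)·2·(−2)·(−3) = −72 ≡ 5, so v_1 = 5^{−1} = 9 (mod 11).
  i = 2 (α = 10): (10−4)(10−2)(10−6)(10−7) = 6·8·4·3 = 576 ≡ 4, so v_2 = 4^{−1} = 3 (mod 11).
  i = 3 (α = 2): (2−4)(2−10)(2−6)(2−7) = (−2)·(−8)·(−4)·(−5) = 320 ≡ 1, so v_3 = 1^{−1} = 1 (mod 11).
  i = 4 (α = 6): (6−4)(6−10)(6−2)(6−7) = 2·(−4)·4·(−1) = 32 ≡ 10, so v_4 = 10^{−1} = 10 (mod 11).
  i = 5 (α = 7): (7−4)(7−10)(7−2)(7−6) = 3·(−3)·5·1 = −45 ≡ 10, so v_5 = 10^{−1} = 10 (mod 11).
  v = [9, 3, 1, 10, 10].
Step 2: syndromes of r = [7, 0, 5, 9, 10] (all sums mod 11).
  S_0 = Σ v_i r_i = 9·7 + 3·0 + 1·5 + 10·9 + 10·10 = 258 ≡ 5.
  S_1 = Σ v_i α_i r_i = 9·4·7 + 3·10·0 + 1·2·5 + 10·6·9 + 10·7·10 = 1502 ≡ 6.
  α_i^2 mod 11 = [5, 1, 4, 3, 5].
  S_2 = Σ v_i α_i^2 r_i = 9·5·7 + 3·1·0 + 1·4·5 + 10·3·9 + 10·5·10 = 1105 ≡ 5.
  S = (5, 6, 5) ≠ 0, so r is not a codeword (an error is present).
Step 3: locate the error. For a single error e at position i, S_ℓ = v_i·e·α_i^ℓ, so α_err = S_1/S_0.
  S_0^{−1} = 5^{−1} = 9 (mod 11), so α_err = 6·9 = 54 ≡ 10 = α_2. Error position i = 2.
  Consistency check: S_2/S_1 = 5·2 = 10 ≡ 10 = α_err ✓ (single-error assumption holds).
Step 4: error magnitude e = S_0/v_2 = S_0·∏_{j≠2}(α_2 − α_j) = 5·4 = 20 ≡ 9 (mod 11).
Step 5: correct position 2: c_2 = r_2 − e = 0 − 9 ≡ 2 (mod 11). Hence c = [7, 2, 5, 9, 10].
  Check: interpolating c through the α_i gives m(x) = 3 + 1·x (degree < 2) with m(α_i) = c_i for every i, so c is indeed a codeword.


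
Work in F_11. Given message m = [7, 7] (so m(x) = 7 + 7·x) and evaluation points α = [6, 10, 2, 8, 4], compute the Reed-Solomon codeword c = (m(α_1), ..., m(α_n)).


c = [5, 0, 10, 8, 2]

Message polynomial: m(x) = 7 + 7·x (mod 11).
For each evaluation point α_i, compute m(α_i) mod 11:
  α_1 = 6: Horner steps 7 → 5, so m(6) = 5.
  α_2 = 10: Horner steps 7 → 0, so m(10) = 0.
  α_3 = 2: Horner steps 7 → 10, so m(2) = 10.
  α_4 = 8: Horner steps 7 → 8, so m(8) = 8.
  α_5 = 4: Horner steps 7 → 2, so m(4) = 2.
Codeword c = [5, 0, 10, 8, 2] ∈ F_11^5.


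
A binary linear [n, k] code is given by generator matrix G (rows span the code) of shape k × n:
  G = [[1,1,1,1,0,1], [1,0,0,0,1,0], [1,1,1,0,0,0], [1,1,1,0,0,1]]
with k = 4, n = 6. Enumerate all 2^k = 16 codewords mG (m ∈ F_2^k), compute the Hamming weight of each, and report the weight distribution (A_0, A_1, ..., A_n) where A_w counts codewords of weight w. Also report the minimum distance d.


Weight distribution: A_0 = 1, A_1 = 2, A_2 = 2, A_3 = 4, A_4 = 5, A_5 = 2. Minimum distance d = 1.

Enumerate all 2^4 = 16 messages m ∈ F_2^4.
For each, compute codeword c = mG in F_2^6, then tally its weight.
  m = 0000 → c = 000000, weight = 0.
  m = 1000 → c = 111101, weight = 5.
  m = 0100 → c = 100010, weight = 2.
  m = 1100 → c = 011111, weight = 5.
  m = 0010 → c = 111000, weight = 3.
  m = 1010 → c = 000101, weight = 2.
  m = 0110 → c = 011010, weight = 3.
  m = 1110 → c = 100111, weight = 4.
  m = 0001 → c = 111001, weight = 4.
  m = 1001 → c = 000100, weight = 1.
  m = 0101 → c = 011011, weight = 4.
  m = 1101 → c = 100110, weight = 3.
  m = 0011 → c = 000001, weight = 1.
  m = 1011 → c = 111100, weight = 4.
  m = 0111 → c = 100011, weight = 3.
  m = 1111 → c = 011110, weight = 4.
Tally weights:
  weight 0: 1 codewords.
  weight 1: 2 codewords.
  weight 2: 2 codewords.
  weight 3: 4 codewords.
  weight 4: 5 codewords.
  weight 5: 2 codewords.
Minimum distance d = smallest w > 0 with A_w > 0 = 1.
Sanity: Σ A_w = 16 = 2^4 = 16 ✓.


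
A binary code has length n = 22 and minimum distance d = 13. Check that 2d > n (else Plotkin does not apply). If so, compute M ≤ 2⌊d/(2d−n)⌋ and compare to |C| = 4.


Plotkin bound M ≤ 6; given |C| = 4 ≤ bound (satisfied).

Check applicability: 2d = 26, n = 22.
2d − n = 4 > 0, so Plotkin applies.
Compute d/(2d−n) = 13/4 ≈ 3.2500.
⌊d/(2d−n)⌋ = 3.
Plotkin bound: M ≤ 2·3 = 6.
Given |C| = 4, check: satisfied.
This |C| is below the Plotkin bound.


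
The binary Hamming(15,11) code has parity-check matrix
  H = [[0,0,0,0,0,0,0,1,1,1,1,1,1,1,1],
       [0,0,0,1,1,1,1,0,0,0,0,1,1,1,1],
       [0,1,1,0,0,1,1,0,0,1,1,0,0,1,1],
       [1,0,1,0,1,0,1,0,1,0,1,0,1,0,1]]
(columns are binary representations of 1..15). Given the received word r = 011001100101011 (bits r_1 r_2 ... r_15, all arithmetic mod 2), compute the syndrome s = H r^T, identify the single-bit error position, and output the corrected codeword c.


s = (0, 1, 1, 1)^T, error position = 7, corrected codeword c = 011001000101011

Compute s = H r^T mod 2 one row at a time:
  s_1 = 0 + 0 + 1 + 0 + 1 + 0 + 1 + 1 = 4 ≡ 0 (mod 2).
  s_2 = 0 + 0 + 1 + 1 + 1 + 0 + 1 + 1 = 5 ≡ 1 (mod 2).
  s_3 = 1 + 1 + 1 + 1 + 1 + 0 + 1 + 1 = 7 ≡ 1 (mod 2).
  s_4 = 0 + 1 + 0 + 1 + 0 + 0 + 0 + 1 = 3 ≡ 1 (mod 2).
s = (0, 1, 1, 1)^T — this equals column 7 of H (binary 0111), so error is at position 7.
Correct: flip bit 7 of r = 011001100101011 to get c = 011001000101011.


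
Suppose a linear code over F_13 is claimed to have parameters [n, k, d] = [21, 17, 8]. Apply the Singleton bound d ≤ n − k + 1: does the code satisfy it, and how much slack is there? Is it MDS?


Singleton RHS = n − k + 1 = 5, slack = -3, bound violated (no such code; not MDS).

Singleton bound: d ≤ n − k + 1.
Here n = 21, k = 17, so n − k + 1 = 5.
Given d = 8, check d ≤ 5: NO.
Slack = (n − k + 1) − d = -3.
The slack is negative: d = 8 exceeds n − k + 1 = 5 by 3, so the Singleton bound is violated and no linear [21, 17, 8]_13 code can exist. In particular it is not MDS (MDS requires d = n − k + 1 exactly).
Description: the claimed parameters are [21, 17, 8]_13; such a code would be impossible (violates the Singleton bound).


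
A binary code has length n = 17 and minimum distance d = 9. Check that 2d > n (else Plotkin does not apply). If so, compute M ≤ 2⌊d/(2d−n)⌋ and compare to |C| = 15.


Plotkin bound M ≤ 18; given |C| = 15 ≤ bound (satisfied).

Check applicability: 2d = 18, n = 17.
2d − n = 1 > 0, so Plotkin applies.
Compute d/(2d−n) = 9/1 ≈ 9.0000.
⌊d/(2d−n)⌋ = 9.
Plotkin bound: M ≤ 2·9 = 18.
Given |C| = 15, check: satisfied.
This |C| is below the Plotkin bound.


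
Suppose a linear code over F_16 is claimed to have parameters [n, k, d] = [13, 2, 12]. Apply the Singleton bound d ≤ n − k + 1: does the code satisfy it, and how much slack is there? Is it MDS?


Singleton RHS = n − k + 1 = 12, slack = 0, bound satisfied, MDS.

Singleton bound: d ≤ n − k + 1.
Here n = 13, k = 2, so n − k + 1 = 12.
Given d = 12, check d ≤ 12: YES.
Slack = (n − k + 1) − d = 0.
The code is MDS (slack = 0).
Description: the claimed parameters are [13, 2, 12]_16; such a code would be MDS (meets Singleton bound).


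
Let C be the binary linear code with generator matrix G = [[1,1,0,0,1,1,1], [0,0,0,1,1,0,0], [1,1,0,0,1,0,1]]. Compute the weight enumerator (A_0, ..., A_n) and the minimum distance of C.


Weight distribution: A_0 = 1, A_1 = 1, A_2 = 1, A_3 = 1, A_4 = 2, A_5 = 2. Minimum distance d = 1.

Enumerate all 2^3 = 8 messages m ∈ F_2^3.
For each, compute codeword c = mG in F_2^7, then tally its weight.
  m = 000 → c = 0000000, weight = 0.
  m = 100 → c = 1100111, weight = 5.
  m = 010 → c = 0001100, weight = 2.
  m = 110 → c = 1101011, weight = 5.
  m = 001 → c = 1100101, weight = 4.
  m = 101 → c = 0000010, weight = 1.
  m = 011 → c = 1101001, weight = 4.
  m = 111 → c = 0001110, weight = 3.
Tally weights:
  weight 0: 1 codewords.
  weight 1: 1 codewords.
  weight 2: 1 codewords.
  weight 3: 1 codewords.
  weight 4: 2 codewords.
  weight 5: 2 codewords.
Minimum distance d = smallest w > 0 with A_w > 0 = 1.
Sanity: Σ A_w = 8 = 2^3 = 8 ✓.


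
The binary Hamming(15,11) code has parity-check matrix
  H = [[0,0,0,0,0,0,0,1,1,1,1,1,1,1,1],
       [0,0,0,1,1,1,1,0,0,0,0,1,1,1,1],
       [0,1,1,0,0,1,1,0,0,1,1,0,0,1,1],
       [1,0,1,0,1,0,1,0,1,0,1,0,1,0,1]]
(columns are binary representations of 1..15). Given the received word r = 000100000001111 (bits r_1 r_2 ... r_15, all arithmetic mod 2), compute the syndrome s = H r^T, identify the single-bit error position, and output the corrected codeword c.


s = (0, 1, 0, 0)^T, error position = 4, corrected codeword c = 000000000001111

Compute s = H r^T mod 2 one row at a time:
  s_1 = 0 + 0 + 0 + 0 + 1 + 1 + 1 + 1 = 4 ≡ 0 (mod 2).
  s_2 = 1 + 0 + 0 + 0 + 1 + 1 + 1 + 1 = 5 ≡ 1 (mod 2).
  s_3 = 0 + 0 + 0 + 0 + 0 + 0 + 1 + 1 = 2 ≡ 0 (mod 2).
  s_4 = 0 + 0 + 0 + 0 + 0 + 0 + 1 + 1 = 2 ≡ 0 (mod 2).
s = (0, 1, 0, 0)^T — this equals column 4 of H (binary 0100), so error is at position 4.
Correct: flip bit 4 of r = 000100000001111 to get c = 000000000001111.


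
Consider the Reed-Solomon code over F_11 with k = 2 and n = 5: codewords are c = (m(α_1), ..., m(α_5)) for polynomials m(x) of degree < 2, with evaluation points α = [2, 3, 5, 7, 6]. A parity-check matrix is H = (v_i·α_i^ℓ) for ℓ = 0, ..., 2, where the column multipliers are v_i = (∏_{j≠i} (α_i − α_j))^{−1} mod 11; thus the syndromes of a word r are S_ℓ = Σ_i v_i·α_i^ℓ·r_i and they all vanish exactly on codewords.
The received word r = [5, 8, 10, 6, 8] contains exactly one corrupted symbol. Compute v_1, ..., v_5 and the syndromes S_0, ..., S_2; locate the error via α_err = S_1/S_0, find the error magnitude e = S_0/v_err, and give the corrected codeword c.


S = (3, 9, 5), error at position 2, error magnitude e = 5, c = [5, 3, 10, 6, 8].

Step 1: column multipliers v_i = (∏_{j≠i}(α_i − α_j))^{−1} mod 11.
  i = 1 (α = 2): (2−3)(2−5)(2−7)(2−6) = (−1)·(−3)·(−5)·(−4) = 60 ≡ 5, so v_1 = 5^{−1} = 9 (mod 11).
  i = 2 (α = 3): (3−2)(3−5)(3−7)(3−6) = 1·(−2)·(−4)·(−3) = −24 ≡ 9, so v_2 = 9^{−1} = 5 (mod 11).
  i = 3 (α = 5): (5−2)(5−3)(5−7)(5−6) = 3·2·(−2)·(−1) = 12 ≡ 1, so v_3 = 1^{−1} = 1 (mod 11).
  i = 4 (α = 7): (7−2)(7−3)(7−5)(7−6) = 5·4·2·1 = 40 ≡ 7, so v_4 = 7^{−1} = 8 (mod 11).
  i = 5 (α = 6): (6−2)(6−3)(6−5)(6−7) = 4·3·1·(−1) = −12 ≡ 10, so v_5 = 10^{−1} = 10 (mod 11).
  v = [9, 5, 1, 8, 10].
Step 2: syndromes of r = [5, 8, 10, 6, 8] (all sums mod 11).
  S_0 = Σ v_i r_i = 9·5 + 5·8 + 1·10 + 8·6 + 10·8 = 223 ≡ 3.
  S_1 = Σ v_i α_i r_i = 9·2·5 + 5·3·8 + 1·5·10 + 8·7·6 + 10·6·8 = 1076 ≡ 9.
  α_i^2 mod 11 = [4, 9, 3, 5, 3].
  S_2 = Σ v_i α_i^2 r_i = 9·4·5 + 5·9·8 + 1·3·10 + 8·5·6 + 10·3·8 = 1050 ≡ 5.
  S = (3, 9, 5) ≠ 0, so r is not a codeword (an error is present).
Step 3: locate the error. For a single error e at position i, S_ℓ = v_i·e·α_i^ℓ, so α_err = S_1/S_0.
  S_0^{−1} = 3^{−1} = 4 (mod 11), so α_err = 9·4 = 36 ≡ 3 = α_2. Error position i = 2.
  Consistency check: S_2/S_1 = 5·5 = 25 ≡ 3 = α_err ✓ (single-error assumption holds).
Step 4: error magnitude e = S_0/v_2 = S_0·∏_{j≠2}(α_2 − α_j) = 3·9 = 27 ≡ 5 (mod 11).
Step 5: correct position 2: c_2 = r_2 − e = 8 − 5 ≡ 3 (mod 11). Hence c = [5, 3, 10, 6, 8].
  Check: interpolating c through the α_i gives m(x) = 9 + 9·x (degree < 2) with m(α_i) = c_i for every i, so c is indeed a codeword.


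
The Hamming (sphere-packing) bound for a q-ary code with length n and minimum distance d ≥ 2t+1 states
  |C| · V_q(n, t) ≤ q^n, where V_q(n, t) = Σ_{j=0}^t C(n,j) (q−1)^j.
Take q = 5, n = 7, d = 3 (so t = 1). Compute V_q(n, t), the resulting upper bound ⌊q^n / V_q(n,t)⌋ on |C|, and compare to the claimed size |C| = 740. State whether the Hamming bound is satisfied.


V_q(n, t) = 29, q^n = 78125, Hamming bound = 2693, |C| = 740 ≤ bound (satisfied).

Step 1: Compute V_q(n, t) = Σ_{j=0}^1 C(n, j) (q−1)^j.
  j = 0: C(7,0)·(4)^0 = 1·1 = 1.
  j = 1: C(7,1)·(4)^1 = 7·4 = 28.
  V_q(n, t) = 1 + 28 = 29.
Step 2: q^n = 5^7 = 78125.
Step 3: Hamming bound ⌊q^n / V_q(n,t)⌋ = ⌊78125/29⌋ = 2693.
Step 4: Compare |C| = 740 to 2693: satisfied.
The claimed |C| lies below the Hamming bound.


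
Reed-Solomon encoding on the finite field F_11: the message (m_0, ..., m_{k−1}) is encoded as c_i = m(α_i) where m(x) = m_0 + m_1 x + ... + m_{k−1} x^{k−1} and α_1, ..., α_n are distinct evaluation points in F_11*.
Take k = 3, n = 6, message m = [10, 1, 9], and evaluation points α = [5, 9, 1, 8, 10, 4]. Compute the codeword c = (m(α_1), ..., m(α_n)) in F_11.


c = [9, 0, 9, 0, 7, 4]

Message polynomial: m(x) = 10 + 1·x + 9·x^2 (mod 11).
For each evaluation point α_i, compute m(α_i) mod 11:
  α_1 = 5: Horner steps 9 → 2 → 9, so m(5) = 9.
  α_2 = 9: Horner steps 9 → 5 → 0, so m(9) = 0.
  α_3 = 1: Horner steps 9 → 10 → 9, so m(1) = 9.
  α_4 = 8: Horner steps 9 → 7 → 0, so m(8) = 0.
  α_5 = 10: Horner steps 9 → 3 → 7, so m(10) = 7.
  α_6 = 4: Horner steps 9 → 4 → 4, so m(4) = 4.
Codeword c = [9, 0, 9, 0, 7, 4] ∈ F_11^6.


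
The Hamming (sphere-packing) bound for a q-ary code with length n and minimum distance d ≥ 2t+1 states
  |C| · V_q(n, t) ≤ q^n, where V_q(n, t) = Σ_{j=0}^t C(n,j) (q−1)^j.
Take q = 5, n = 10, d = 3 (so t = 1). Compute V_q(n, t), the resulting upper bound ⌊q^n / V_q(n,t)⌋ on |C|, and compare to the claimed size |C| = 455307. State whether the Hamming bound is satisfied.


V_q(n, t) = 41, q^n = 9765625, Hamming bound = 238185, |C| = 455307 > bound (violated).

Step 1: Compute V_q(n, t) = Σ_{j=0}^1 C(n, j) (q−1)^j.
  j = 0: C(10,0)·(4)^0 = 1·1 = 1.
  j = 1: C(10,1)·(4)^1 = 10·4 = 40.
  V_q(n, t) = 1 + 40 = 41.
Step 2: q^n = 5^10 = 9765625.
Step 3: Hamming bound ⌊q^n / V_q(n,t)⌋ = ⌊9765625/41⌋ = 238185.
Step 4: Compare |C| = 455307 to 238185: violated.
The claimed |C| lies above the Hamming bound, so no 5-ary code of length 10 with d ≥ 3 can have 455307 codewords.


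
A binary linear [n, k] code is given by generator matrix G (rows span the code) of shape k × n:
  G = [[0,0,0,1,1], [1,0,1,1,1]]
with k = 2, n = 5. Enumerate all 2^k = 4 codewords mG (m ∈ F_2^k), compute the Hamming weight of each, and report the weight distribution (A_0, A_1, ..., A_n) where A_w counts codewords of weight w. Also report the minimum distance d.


Weight distribution: A_0 = 1, A_2 = 2, A_4 = 1. Minimum distance d = 2.

Enumerate all 2^2 = 4 messages m ∈ F_2^2.
For each, compute codeword c = mG in F_2^5, then tally its weight.
  m = 00 → c = 00000, weight = 0.
  m = 10 → c = 00011, weight = 2.
  m = 01 → c = 10111, weight = 4.
  m = 11 → c = 10100, weight = 2.
Tally weights:
  weight 0: 1 codewords.
  weight 2: 2 codewords.
  weight 4: 1 codewords.
Minimum distance d = smallest w > 0 with A_w > 0 = 2.
Sanity: Σ A_w = 4 = 2^2 = 4 ✓.


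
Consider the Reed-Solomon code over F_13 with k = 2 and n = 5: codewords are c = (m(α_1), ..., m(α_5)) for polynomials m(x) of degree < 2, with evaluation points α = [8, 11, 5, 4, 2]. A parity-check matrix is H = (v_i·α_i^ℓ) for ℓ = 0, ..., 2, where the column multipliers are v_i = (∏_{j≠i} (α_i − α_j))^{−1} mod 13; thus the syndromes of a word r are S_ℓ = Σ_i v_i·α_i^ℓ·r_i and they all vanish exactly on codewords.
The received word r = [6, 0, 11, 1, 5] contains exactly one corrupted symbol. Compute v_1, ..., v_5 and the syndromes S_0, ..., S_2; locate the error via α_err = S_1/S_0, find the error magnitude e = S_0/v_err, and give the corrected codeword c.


S = (6, 4, 7), error at position 3, error magnitude e = 12, c = [6, 0, 12, 1, 5].

Step 1: column multipliers v_i = (∏_{j≠i}(α_i − α_j))^{−1} mod 13.
  i = 1 (α = 8): (8−11)(8−5)(8−4)(8−2) = (−3)·3·4·6 = −216 ≡ 5, so v_1 = 5^{−1} = 8 (mod 13).
  i = 2 (α = 11): (11−8)(11−5)(11−4)(11−2) = 3·6·7·9 = 1134 ≡ 3, so v_2 = 3^{−1} = 9 (mod 13).
  i = 3 (α = 5): (5−8)(5−11)(5−4)(5−2) = (−3)·(−6)·1·3 = 54 ≡ 2, so v_3 = 2^{−1} = 7 (mod 13).
  i = 4 (α = 4): (4−8)(4−11)(4−5)(4−2) = (−4)·(−7)·(−1)·2 = −56 ≡ 9, so v_4 = 9^{−1} = 3 (mod 13).
  i = 5 (α = 2): (2−8)(2−11)(2−5)(2−4) = (−6)·(−9)·(−3)·(−2) = 324 ≡ 12, so v_5 = 12^{−1} = 12 (mod 13).
  v = [8, 9, 7, 3, 12].
Step 2: syndromes of r = [6, 0, 11, 1, 5] (all sums mod 13).
  S_0 = Σ v_i r_i = 8·6 + 9·0 + 7·11 + 3·1 + 12·5 = 188 ≡ 6.
  S_1 = Σ v_i α_i r_i = 8·8·6 + 9·11·0 + 7·5·11 + 3·4·1 + 12·2·5 = 901 ≡ 4.
  α_i^2 mod 13 = [12, 4, 12, 3, 4].
  S_2 = Σ v_i α_i^2 r_i = 8·12·6 + 9·4·0 + 7·12·11 + 3·3·1 + 12·4·5 = 1749 ≡ 7.
  S = (6, 4, 7) ≠ 0, so r is not a codeword (an error is present).
Step 3: locate the error. For a single error e at position i, S_ℓ = v_i·e·α_i^ℓ, so α_err = S_1/S_0.
  S_0^{−1} = 6^{−1} = 11 (mod 13), so α_err = 4·11 = 44 ≡ 5 = α_3. Error position i = 3.
  Consistency check: S_2/S_1 = 7·10 = 70 ≡ 5 = α_err ✓ (single-error assumption holds).
Step 4: error magnitude e = S_0/v_3 = S_0·∏_{j≠3}(α_3 − α_j) = 6·2 = 12 ≡ 12 (mod 13).
Step 5: correct position 3: c_3 = r_3 − e = 11 − 12 ≡ 12 (mod 13). Hence c = [6, 0, 12, 1, 5].
  Check: interpolating c through the α_i gives m(x) = 9 + 11·x (degree < 2) with m(α_i) = c_i for every i, so c is indeed a codeword.


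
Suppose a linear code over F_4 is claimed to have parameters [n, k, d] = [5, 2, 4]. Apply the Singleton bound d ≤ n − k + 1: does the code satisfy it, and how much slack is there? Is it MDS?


Singleton RHS = n − k + 1 = 4, slack = 0, bound satisfied, MDS.

Singleton bound: d ≤ n − k + 1.
Here n = 5, k = 2, so n − k + 1 = 4.
Given d = 4, check d ≤ 4: YES.
Slack = (n − k + 1) − d = 0.
The code is MDS (slack = 0).
Description: the claimed parameters are [5, 2, 4]_4; such a code would be MDS (meets Singleton bound).


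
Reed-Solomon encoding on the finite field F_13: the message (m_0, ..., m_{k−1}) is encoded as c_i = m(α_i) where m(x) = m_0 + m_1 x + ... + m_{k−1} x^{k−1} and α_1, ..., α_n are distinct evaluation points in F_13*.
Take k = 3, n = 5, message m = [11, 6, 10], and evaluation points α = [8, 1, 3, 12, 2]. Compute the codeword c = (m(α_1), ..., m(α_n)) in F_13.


c = [10, 1, 2, 2, 11]

Message polynomial: m(x) = 11 + 6·x + 10·x^2 (mod 13).
For each evaluation point α_i, compute m(α_i) mod 13:
  α_1 = 8: Horner steps 10 → 8 → 10, so m(8) = 10.
  α_2 = 1: Horner steps 10 → 3 → 1, so m(1) = 1.
  α_3 = 3: Horner steps 10 → 10 → 2, so m(3) = 2.
  α_4 = 12: Horner steps 10 → 9 → 2, so m(12) = 2.
  α_5 = 2: Horner steps 10 → 0 → 11, so m(2) = 11.
Codeword c = [10, 1, 2, 2, 11] ∈ F_13^5.


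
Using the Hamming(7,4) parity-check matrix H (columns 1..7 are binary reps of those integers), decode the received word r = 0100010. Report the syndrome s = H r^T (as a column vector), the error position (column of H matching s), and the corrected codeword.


s = (1, 0, 0)^T, error position = 4, corrected codeword c = 0101010

Compute s = H r^T mod 2 one row at a time:
  s_1 = 0 + 0 + 1 + 0 = 1 ≡ 1 (mod 2).
  s_2 = 1 + 0 + 1 + 0 = 2 ≡ 0 (mod 2).
  s_3 = 0 + 0 + 0 + 0 = 0 ≡ 0 (mod 2).
s = (1, 0, 0)^T — this equals column 4 of H (binary 100), so error is at position 4.
Correct: flip bit 4 of r = 0100010 to get c = 0101010.


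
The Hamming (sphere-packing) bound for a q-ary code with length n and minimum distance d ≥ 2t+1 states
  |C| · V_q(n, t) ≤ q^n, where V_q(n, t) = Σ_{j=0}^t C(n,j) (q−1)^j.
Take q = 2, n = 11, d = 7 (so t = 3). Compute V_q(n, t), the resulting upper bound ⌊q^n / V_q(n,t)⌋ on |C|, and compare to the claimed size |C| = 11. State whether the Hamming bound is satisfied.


V_q(n, t) = 232, q^n = 2048, Hamming bound = 8, |C| = 11 > bound (violated).

Step 1: Compute V_q(n, t) = Σ_{j=0}^3 C(n, j) (q−1)^j.
  j = 0: C(11,0)·(1)^0 = 1·1 = 1.
  j = 1: C(11,1)·(1)^1 = 11·1 = 11.
  j = 2: C(11,2)·(1)^2 = 55·1 = 55.
  j = 3: C(11,3)·(1)^3 = 165·1 = 165.
  V_q(n, t) = 1 + 11 + 55 + 165 = 232.
Step 2: q^n = 2^11 = 2048.
Step 3: Hamming bound ⌊q^n / V_q(n,t)⌋ = ⌊2048/232⌋ = 8.
Step 4: Compare |C| = 11 to 8: violated.
The claimed |C| lies above the Hamming bound, so no 2-ary code of length 11 with d ≥ 7 can have 11 codewords.


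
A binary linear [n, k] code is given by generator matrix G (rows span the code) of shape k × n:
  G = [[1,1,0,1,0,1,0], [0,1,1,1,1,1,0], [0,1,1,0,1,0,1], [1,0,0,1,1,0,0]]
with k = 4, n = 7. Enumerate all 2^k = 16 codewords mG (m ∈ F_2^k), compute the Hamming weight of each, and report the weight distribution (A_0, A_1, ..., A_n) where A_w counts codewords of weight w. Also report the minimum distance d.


Weight distribution: A_0 = 1, A_2 = 1, A_3 = 6, A_4 = 5, A_5 = 2, A_6 = 1. Minimum distance d = 2.

Enumerate all 2^4 = 16 messages m ∈ F_2^4.
For each, compute codeword c = mG in F_2^7, then tally its weight.
  m = 0000 → c = 0000000, weight = 0.
  m = 1000 → c = 1101010, weight = 4.
  m = 0100 → c = 0111110, weight = 5.
  m = 1100 → c = 1010100, weight = 3.
  m = 0010 → c = 0110101, weight = 4.
  m = 1010 → c = 1011111, weight = 6.
  m = 0110 → c = 0001011, weight = 3.
  m = 1110 → c = 1100001, weight = 3.
  m = 0001 → c = 1001100, weight = 3.
  m = 1001 → c = 0100110, weight = 3.
  m = 0101 → c = 1110010, weight = 4.
  m = 1101 → c = 0011000, weight = 2.
  m = 0011 → c = 1111001, weight = 5.
  m = 1011 → c = 0010011, weight = 3.
  m = 0111 → c = 1000111, weight = 4.
  m = 1111 → c = 0101101, weight = 4.
Tally weights:
  weight 0: 1 codewords.
  weight 2: 1 codewords.
  weight 3: 6 codewords.
  weight 4: 5 codewords.
  weight 5: 2 codewords.
  weight 6: 1 codewords.
Minimum distance d = smallest w > 0 with A_w > 0 = 2.
Sanity: Σ A_w = 16 = 2^4 = 16 ✓.


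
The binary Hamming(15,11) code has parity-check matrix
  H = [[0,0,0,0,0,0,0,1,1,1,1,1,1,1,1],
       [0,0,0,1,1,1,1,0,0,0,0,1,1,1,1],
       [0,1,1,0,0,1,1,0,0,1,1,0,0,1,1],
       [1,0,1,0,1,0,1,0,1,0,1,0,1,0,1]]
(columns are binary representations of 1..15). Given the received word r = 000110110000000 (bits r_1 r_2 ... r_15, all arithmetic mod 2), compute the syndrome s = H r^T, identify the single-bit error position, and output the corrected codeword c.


s = (1, 1, 1, 0)^T, error position = 14, corrected codeword c = 000110110000010

Compute s = H r^T mod 2 one row at a time:
  s_1 = 1 + 0 + 0 + 0 + 0 + 0 + 0 + 0 = 1 ≡ 1 (mod 2).
  s_2 = 1 + 1 + 0 + 1 + 0 + 0 + 0 + 0 = 3 ≡ 1 (mod 2).
  s_3 = 0 + 0 + 0 + 1 + 0 + 0 + 0 + 0 = 1 ≡ 1 (mod 2).
  s_4 = 0 + 0 + 1 + 1 + 0 + 0 + 0 + 0 = 2 ≡ 0 (mod 2).
s = (1, 1, 1, 0)^T — this equals column 14 of H (binary 1110), so error is at position 14.
Correct: flip bit 14 of r = 000110110000000 to get c = 000110110000010.


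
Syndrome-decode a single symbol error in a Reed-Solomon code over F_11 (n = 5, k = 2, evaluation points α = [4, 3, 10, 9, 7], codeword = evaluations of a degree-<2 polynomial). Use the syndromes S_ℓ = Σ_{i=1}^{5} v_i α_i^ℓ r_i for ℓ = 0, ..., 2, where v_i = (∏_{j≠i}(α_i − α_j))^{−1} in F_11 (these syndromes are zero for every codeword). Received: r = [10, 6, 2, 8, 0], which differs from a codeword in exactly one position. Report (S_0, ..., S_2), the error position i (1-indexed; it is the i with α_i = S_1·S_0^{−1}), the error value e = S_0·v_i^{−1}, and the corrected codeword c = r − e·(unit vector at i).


S = (9, 2, 9), error at position 3, error magnitude e = 1, c = [10, 6, 1, 8, 0].

Step 1: column multipliers v_i = (∏_{j≠i}(α_i − α_j))^{−1} mod 11.
  i = 1 (α = 4): (4−3)(4−10)(4−9)(4−7) = 1·(−6)·(−5)·(−3) = −90 ≡ 9, so v_1 = 9^{−1} = 5 (mod 11).
  i = 2 (α = 3): (3−4)(3−10)(3−9)(3−7) = (−1)·(−7)·(−6)·(−4) = 168 ≡ 3, so v_2 = 3^{−1} = 4 (mod 11).
  i = 3 (α = 10): (10−4)(10−3)(10−9)(10−7) = 6·7·1·3 = 126 ≡ 5, so v_3 = 5^{−1} = 9 (mod 11).
  i = 4 (α = 9): (9−4)(9−3)(9−10)(9−7) = 5·6·(−1)·2 = −60 ≡ 6, so v_4 = 6^{−1} = 2 (mod 11).
  i = 5 (α = 7): (7−4)(7−3)(7−10)(7−9) = 3·4·(−3)·(−2) = 72 ≡ 6, so v_5 = 6^{−1} = 2 (mod 11).
  v = [5, 4, 9, 2, 2].
Step 2: syndromes of r = [10, 6, 2, 8, 0] (all sums mod 11).
  S_0 = Σ v_i r_i = 5·10 + 4·6 + 9·2 + 2·8 + 2·0 = 108 ≡ 9.
  S_1 = Σ v_i α_i r_i = 5·4·10 + 4·3·6 + 9·10·2 + 2·9·8 + 2·7·0 = 596 ≡ 2.
  α_i^2 mod 11 = [5, 9, 1, 4, 5].
  S_2 = Σ v_i α_i^2 r_i = 5·5·10 + 4·9·6 + 9·1·2 + 2·4·8 + 2·5·0 = 548 ≡ 9.
  S = (9, 2, 9) ≠ 0, so r is not a codeword (an error is present).
Step 3: locate the error. For a single error e at position i, S_ℓ = v_i·e·α_i^ℓ, so α_err = S_1/S_0.
  S_0^{−1} = 9^{−1} = 5 (mod 11), so α_err = 2·5 = 10 ≡ 10 = α_3. Error position i = 3.
  Consistency check: S_2/S_1 = 9·6 = 54 ≡ 10 = α_err ✓ (single-error assumption holds).
Step 4: error magnitude e = S_0/v_3 = S_0·∏_{j≠3}(α_3 − α_j) = 9·5 = 45 ≡ 1 (mod 11).
Step 5: correct position 3: c_3 = r_3 − e = 2 − 1 ≡ 1 (mod 11). Hence c = [10, 6, 1, 8, 0].
  Check: interpolating c through the α_i gives m(x) = 5 + 4·x (degree < 2) with m(α_i) = c_i for every i, so c is indeed a codeword.


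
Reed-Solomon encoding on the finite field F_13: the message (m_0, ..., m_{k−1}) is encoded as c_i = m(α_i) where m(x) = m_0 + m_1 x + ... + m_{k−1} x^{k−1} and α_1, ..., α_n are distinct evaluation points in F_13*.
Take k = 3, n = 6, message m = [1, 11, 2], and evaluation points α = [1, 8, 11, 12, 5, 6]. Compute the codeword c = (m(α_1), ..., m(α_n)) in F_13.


c = [1, 9, 0, 5, 2, 9]

Message polynomial: m(x) = 1 + 11·x + 2·x^2 (mod 13).
For each evaluation point α_i, compute m(α_i) mod 13:
  α_1 = 1: Horner steps 2 → 0 → 1, so m(1) = 1.
  α_2 = 8: Horner steps 2 → 1 → 9, so m(8) = 9.
  α_3 = 11: Horner steps 2 → 7 → 0, so m(11) = 0.
  α_4 = 12: Horner steps 2 → 9 → 5, so m(12) = 5.
  α_5 = 5: Horner steps 2 → 8 → 2, so m(5) = 2.
  α_6 = 6: Horner steps 2 → 10 → 9, so m(6) = 9.
Codeword c = [1, 9, 0, 5, 2, 9] ∈ F_13^6.


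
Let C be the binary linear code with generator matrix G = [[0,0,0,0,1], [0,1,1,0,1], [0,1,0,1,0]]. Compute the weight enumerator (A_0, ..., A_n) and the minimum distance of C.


Weight distribution: A_0 = 1, A_1 = 1, A_2 = 3, A_3 = 3. Minimum distance d = 1.

Enumerate all 2^3 = 8 messages m ∈ F_2^3.
For each, compute codeword c = mG in F_2^5, then tally its weight.
  m = 000 → c = 00000, weight = 0.
  m = 100 → c = 00001, weight = 1.
  m = 010 → c = 01101, weight = 3.
  m = 110 → c = 01100, weight = 2.
  m = 001 → c = 01010, weight = 2.
  m = 101 → c = 01011, weight = 3.
  m = 011 → c = 00111, weight = 3.
  m = 111 → c = 00110, weight = 2.
Tally weights:
  weight 0: 1 codewords.
  weight 1: 1 codewords.
  weight 2: 3 codewords.
  weight 3: 3 codewords.
Minimum distance d = smallest w > 0 with A_w > 0 = 1.
Sanity: Σ A_w = 8 = 2^3 = 8 ✓.


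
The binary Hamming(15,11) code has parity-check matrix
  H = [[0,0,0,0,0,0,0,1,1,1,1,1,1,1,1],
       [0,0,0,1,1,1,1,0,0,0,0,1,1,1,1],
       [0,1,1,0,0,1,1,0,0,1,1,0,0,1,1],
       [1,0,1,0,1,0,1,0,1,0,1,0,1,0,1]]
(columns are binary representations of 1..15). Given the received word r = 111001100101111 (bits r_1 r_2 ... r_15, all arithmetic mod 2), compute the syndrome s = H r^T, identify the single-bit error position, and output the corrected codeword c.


s = (1, 0, 1, 1)^T, error position = 11, corrected codeword c = 111001100111111

Compute s = H r^T mod 2 one row at a time:
  s_1 = 0 + 0 + 1 + 0 + 1 + 1 + 1 + 1 = 5 ≡ 1 (mod 2).
  s_2 = 0 + 0 + 1 + 1 + 1 + 1 + 1 + 1 = 6 ≡ 0 (mod 2).
  s_3 = 1 + 1 + 1 + 1 + 1 + 0 + 1 + 1 = 7 ≡ 1 (mod 2).
  s_4 = 1 + 1 + 0 + 1 + 0 + 0 + 1 + 1 = 5 ≡ 1 (mod 2).
s = (1, 0, 1, 1)^T — this equals column 11 of H (binary 1011), so error is at position 11.
Correct: flip bit 11 of r = 111001100101111 to get c = 111001100111111.


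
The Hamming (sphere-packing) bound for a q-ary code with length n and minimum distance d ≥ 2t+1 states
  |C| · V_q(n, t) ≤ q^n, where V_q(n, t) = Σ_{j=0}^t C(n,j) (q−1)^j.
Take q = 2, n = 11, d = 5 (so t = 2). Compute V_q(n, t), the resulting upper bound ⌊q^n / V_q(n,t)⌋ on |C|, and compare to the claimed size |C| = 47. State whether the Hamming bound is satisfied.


V_q(n, t) = 67, q^n = 2048, Hamming bound = 30, |C| = 47 > bound (violated).

Step 1: Compute V_q(n, t) = Σ_{j=0}^2 C(n, j) (q−1)^j.
  j = 0: C(11,0)·(1)^0 = 1·1 = 1.
  j = 1: C(11,1)·(1)^1 = 11·1 = 11.
  j = 2: C(11,2)·(1)^2 = 55·1 = 55.
  V_q(n, t) = 1 + 11 + 55 = 67.
Step 2: q^n = 2^11 = 2048.
Step 3: Hamming bound ⌊q^n / V_q(n,t)⌋ = ⌊2048/67⌋ = 30.
Step 4: Compare |C| = 47 to 30: violated.
The claimed |C| lies above the Hamming bound, so no 2-ary code of length 11 with d ≥ 5 can have 47 codewords.


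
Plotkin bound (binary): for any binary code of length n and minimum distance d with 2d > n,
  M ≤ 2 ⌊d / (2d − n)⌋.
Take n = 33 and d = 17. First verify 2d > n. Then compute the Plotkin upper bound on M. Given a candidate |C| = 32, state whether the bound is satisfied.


Plotkin bound M ≤ 34; given |C| = 32 ≤ bound (satisfied).

Check applicability: 2d = 34, n = 33.
2d − n = 1 > 0, so Plotkin applies.
Compute d/(2d−n) = 17/1 ≈ 17.0000.
⌊d/(2d−n)⌋ = 17.
Plotkin bound: M ≤ 2·17 = 34.
Given |C| = 32, check: satisfied.
This |C| is below the Plotkin bound.


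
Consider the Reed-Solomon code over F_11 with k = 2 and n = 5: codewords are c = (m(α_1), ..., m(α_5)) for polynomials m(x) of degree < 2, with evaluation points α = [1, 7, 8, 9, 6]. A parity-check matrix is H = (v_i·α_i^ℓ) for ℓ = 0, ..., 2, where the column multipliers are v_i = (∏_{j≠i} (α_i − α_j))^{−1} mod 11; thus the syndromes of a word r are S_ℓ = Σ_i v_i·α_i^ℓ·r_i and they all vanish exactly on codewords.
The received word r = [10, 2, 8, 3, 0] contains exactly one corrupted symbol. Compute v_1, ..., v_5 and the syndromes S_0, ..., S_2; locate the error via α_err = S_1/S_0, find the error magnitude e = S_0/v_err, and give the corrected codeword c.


S = (5, 8, 4), error at position 5, error magnitude e = 4, c = [10, 2, 8, 3, 7].

Step 1: column multipliers v_i = (∏_{j≠i}(α_i − α_j))^{−1} mod 11.
  i = 1 (α = 1): (1−7)(1−8)(1−9)(1−6) = (−6)·(−7)·(−8)·(−5) = 1680 ≡ 8, so v_1 = 8^{−1} = 7 (mod 11).
  i = 2 (α = 7): (7−1)(7−8)(7−9)(7−6) = 6·(−1)·(−2)·1 = 12 ≡ 1, so v_2 = 1^{−1} = 1 (mod 11).
  i = 3 (α = 8): (8−1)(8−7)(8−9)(8−6) = 7·1·(−1)·2 = −14 ≡ 8, so v_3 = 8^{−1} = 7 (mod 11).
  i = 4 (α = 9): (9−1)(9−7)(9−8)(9−6) = 8·2·1·3 = 48 ≡ 4, so v_4 = 4^{−1} = 3 (mod 11).
  i = 5 (α = 6): (6−1)(6−7)(6−8)(6−9) = 5·(−1)·(−2)·(−3) = −30 ≡ 3, so v_5 = 3^{−1} = 4 (mod 11).
  v = [7, 1, 7, 3, 4].
Step 2: syndromes of r = [10, 2, 8, 3, 0] (all sums mod 11).
  S_0 = Σ v_i r_i = 7·10 + 1·2 + 7·8 + 3·3 + 4·0 = 137 ≡ 5.
  S_1 = Σ v_i α_i r_i = 7·1·10 + 1·7·2 + 7·8·8 + 3·9·3 + 4·6·0 = 613 ≡ 8.
  α_i^2 mod 11 = [1, 5, 9, 4, 3].
  S_2 = Σ v_i α_i^2 r_i = 7·1·10 + 1·5·2 + 7·9·8 + 3·4·3 + 4·3·0 = 620 ≡ 4.
  S = (5, 8, 4) ≠ 0, so r is not a codeword (an error is present).
Step 3: locate the error. For a single error e at position i, S_ℓ = v_i·e·α_i^ℓ, so α_err = S_1/S_0.
  S_0^{−1} = 5^{−1} = 9 (mod 11), so α_err = 8·9 = 72 ≡ 6 = α_5. Error position i = 5.
  Consistency check: S_2/S_1 = 4·7 = 28 ≡ 6 = α_err ✓ (single-error assumption holds).
Step 4: error magnitude e = S_0/v_5 = S_0·∏_{j≠5}(α_5 − α_j) = 5·3 = 15 ≡ 4 (mod 11).
Step 5: correct position 5: c_5 = r_5 − e = 0 − 4 ≡ 7 (mod 11). Hence c = [10, 2, 8, 3, 7].
  Check: interpolating c through the α_i gives m(x) = 4 + 6·x (degree < 2) with m(α_i) = c_i for every i, so c is indeed a codeword.


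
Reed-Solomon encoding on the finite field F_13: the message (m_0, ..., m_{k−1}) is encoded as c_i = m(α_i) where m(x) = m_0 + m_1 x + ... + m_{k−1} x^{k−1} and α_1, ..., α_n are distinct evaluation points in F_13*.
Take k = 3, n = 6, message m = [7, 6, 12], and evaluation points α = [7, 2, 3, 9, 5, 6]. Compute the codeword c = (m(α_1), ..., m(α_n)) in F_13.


c = [0, 2, 3, 6, 12, 7]

Message polynomial: m(x) = 7 + 6·x + 12·x^2 (mod 13).
For each evaluation point α_i, compute m(α_i) mod 13:
  α_1 = 7: Horner steps 12 → 12 → 0, so m(7) = 0.
  α_2 = 2: Horner steps 12 → 4 → 2, so m(2) = 2.
  α_3 = 3: Horner steps 12 → 3 → 3, so m(3) = 3.
  α_4 = 9: Horner steps 12 → 10 → 6, so m(9) = 6.
  α_5 = 5: Horner steps 12 → 1 → 12, so m(5) = 12.
  α_6 = 6: Horner steps 12 → 0 → 7, so m(6) = 7.
Codeword c = [0, 2, 3, 6, 12, 7] ∈ F_13^6.


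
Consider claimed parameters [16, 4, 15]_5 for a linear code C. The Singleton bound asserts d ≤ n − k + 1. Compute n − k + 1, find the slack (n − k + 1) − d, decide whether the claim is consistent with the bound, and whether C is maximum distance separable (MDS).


Singleton RHS = n − k + 1 = 13, slack = -2, bound violated (no such code; not MDS).

Singleton bound: d ≤ n − k + 1.
Here n = 16, k = 4, so n − k + 1 = 13.
Given d = 15, check d ≤ 13: NO.
Slack = (n − k + 1) − d = -2.
The slack is negative: d = 15 exceeds n − k + 1 = 13 by 2, so the Singleton bound is violated and no linear [16, 4, 15]_5 code can exist. In particular it is not MDS (MDS requires d = n − k + 1 exactly).
Description: the claimed parameters are [16, 4, 15]_5; such a code would be impossible (violates the Singleton bound).


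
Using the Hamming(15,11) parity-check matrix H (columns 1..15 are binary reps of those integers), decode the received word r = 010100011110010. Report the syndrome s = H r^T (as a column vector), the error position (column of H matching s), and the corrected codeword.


s = (1, 0, 0, 0)^T, error position = 8, corrected codeword c = 010100001110010

Compute s = H r^T mod 2 one row at a time:
  s_1 = 1 + 1 + 1 + 1 + 0 + 0 + 1 + 0 = 5 ≡ 1 (mod 2).
  s_2 = 1 + 0 + 0 + 0 + 0 + 0 + 1 + 0 = 2 ≡ 0 (mod 2).
  s_3 = 1 + 0 + 0 + 0 + 1 + 1 + 1 + 0 = 4 ≡ 0 (mod 2).
  s_4 = 0 + 0 + 0 + 0 + 1 + 1 + 0 + 0 = 2 ≡ 0 (mod 2).
s = (1, 0, 0, 0)^T — this equals column 8 of H (binary 1000), so error is at position 8.
Correct: flip bit 8 of r = 010100011110010 to get c = 010100001110010.


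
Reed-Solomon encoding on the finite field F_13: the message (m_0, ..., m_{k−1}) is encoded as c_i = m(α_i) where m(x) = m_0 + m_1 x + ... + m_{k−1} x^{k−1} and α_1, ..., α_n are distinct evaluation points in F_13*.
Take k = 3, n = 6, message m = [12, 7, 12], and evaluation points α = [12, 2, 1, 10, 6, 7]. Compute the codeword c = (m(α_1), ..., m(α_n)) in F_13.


c = [4, 9, 5, 8, 5, 12]

Message polynomial: m(x) = 12 + 7·x + 12·x^2 (mod 13).
For each evaluation point α_i, compute m(α_i) mod 13:
  α_1 = 12: Horner steps 12 → 8 → 4, so m(12) = 4.
  α_2 = 2: Horner steps 12 → 5 → 9, so m(2) = 9.
  α_3 = 1: Horner steps 12 → 6 → 5, so m(1) = 5.
  α_4 = 10: Horner steps 12 → 10 → 8, so m(10) = 8.
  α_5 = 6: Horner steps 12 → 1 → 5, so m(6) = 5.
  α_6 = 7: Horner steps 12 → 0 → 12, so m(7) = 12.
Codeword c = [4, 9, 5, 8, 5, 12] ∈ F_13^6.


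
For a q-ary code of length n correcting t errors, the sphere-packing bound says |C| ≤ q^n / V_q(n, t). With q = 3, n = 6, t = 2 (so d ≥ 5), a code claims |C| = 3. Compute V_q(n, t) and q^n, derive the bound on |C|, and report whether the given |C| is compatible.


V_q(n, t) = 73, q^n = 729, Hamming bound = 9, |C| = 3 ≤ bound (satisfied).

Step 1: Compute V_q(n, t) = Σ_{j=0}^2 C(n, j) (q−1)^j.
  j = 0: C(6,0)·(2)^0 = 1·1 = 1.
  j = 1: C(6,1)·(2)^1 = 6·2 = 12.
  j = 2: C(6,2)·(2)^2 = 15·4 = 60.
  V_q(n, t) = 1 + 12 + 60 = 73.
Step 2: q^n = 3^6 = 729.
Step 3: Hamming bound ⌊q^n / V_q(n,t)⌋ = ⌊729/73⌋ = 9.
Step 4: Compare |C| = 3 to 9: satisfied.
The claimed |C| lies below the Hamming bound.


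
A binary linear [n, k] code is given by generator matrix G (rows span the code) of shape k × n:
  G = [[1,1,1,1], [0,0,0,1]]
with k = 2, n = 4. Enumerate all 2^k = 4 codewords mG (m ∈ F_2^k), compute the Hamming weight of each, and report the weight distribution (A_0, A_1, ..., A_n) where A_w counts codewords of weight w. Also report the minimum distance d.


Weight distribution: A_0 = 1, A_1 = 1, A_3 = 1, A_4 = 1. Minimum distance d = 1.

Enumerate all 2^2 = 4 messages m ∈ F_2^2.
For each, compute codeword c = mG in F_2^4, then tally its weight.
  m = 00 → c = 0000, weight = 0.
  m = 10 → c = 1111, weight = 4.
  m = 01 → c = 0001, weight = 1.
  m = 11 → c = 1110, weight = 3.
Tally weights:
  weight 0: 1 codewords.
  weight 1: 1 codewords.
  weight 3: 1 codewords.
  weight 4: 1 codewords.
Minimum distance d = smallest w > 0 with A_w > 0 = 1.
Sanity: Σ A_w = 4 = 2^2 = 4 ✓.


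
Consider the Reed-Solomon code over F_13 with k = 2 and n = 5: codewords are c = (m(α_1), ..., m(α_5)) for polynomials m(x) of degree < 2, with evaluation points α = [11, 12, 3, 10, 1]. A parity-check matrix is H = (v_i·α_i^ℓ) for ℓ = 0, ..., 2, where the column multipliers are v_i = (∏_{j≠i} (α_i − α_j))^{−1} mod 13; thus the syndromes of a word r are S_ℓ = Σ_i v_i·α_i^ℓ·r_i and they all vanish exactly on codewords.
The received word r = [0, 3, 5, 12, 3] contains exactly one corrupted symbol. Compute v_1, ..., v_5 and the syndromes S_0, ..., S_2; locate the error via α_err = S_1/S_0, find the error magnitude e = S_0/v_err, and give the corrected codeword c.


S = (5, 8, 5), error at position 2, error magnitude e = 2, c = [0, 1, 5, 12, 3].

Step 1: column multipliers v_i = (∏_{j≠i}(α_i − α_j))^{−1} mod 13.
  i = 1 (α = 11): (11−12)(11−3)(11−10)(11−1) = (−1)·8·1·10 = −80 ≡ 11, so v_1 = 11^{−1} = 6 (mod 13).
  i = 2 (α = 12): (12−11)(12−3)(12−10)(12−1) = 1·9·2·11 = 198 ≡ 3, so v_2 = 3^{−1} = 9 (mod 13).
  i = 3 (α = 3): (3−11)(3−12)(3−10)(3−1) = (−8)·(−9)·(−7)·2 = −1008 ≡ 6, so v_3 = 6^{−1} = 11 (mod 13).
  i = 4 (α = 10): (10−11)(10−12)(10−3)(10−1) = (−1)·(−2)·7·9 = 126 ≡ 9, so v_4 = 9^{−1} = 3 (mod 13).
  i = 5 (α = 1): (1−11)(1−12)(1−3)(1−10) = (−10)·(−11)·(−2)·(−9) = 1980 ≡ 4, so v_5 = 4^{−1} = 10 (mod 13).
  v = [6, 9, 11, 3, 10].
Step 2: syndromes of r = [0, 3, 5, 12, 3] (all sums mod 13).
  S_0 = Σ v_i r_i = 6·0 + 9·3 + 11·5 + 3·12 + 10·3 = 148 ≡ 5.
  S_1 = Σ v_i α_i r_i = 6·11·0 + 9·12·3 + 11·3·5 + 3·10·12 + 10·1·3 = 879 ≡ 8.
  α_i^2 mod 13 = [4, 1, 9, 9, 1].
  S_2 = Σ v_i α_i^2 r_i = 6·4·0 + 9·1·3 + 11·9·5 + 3·9·12 + 10·1·3 = 876 ≡ 5.
  S = (5, 8, 5) ≠ 0, so r is not a codeword (an error is present).
Step 3: locate the error. For a single error e at position i, S_ℓ = v_i·e·α_i^ℓ, so α_err = S_1/S_0.
  S_0^{−1} = 5^{−1} = 8 (mod 13), so α_err = 8·8 = 64 ≡ 12 = α_2. Error position i = 2.
  Consistency check: S_2/S_1 = 5·5 = 25 ≡ 12 = α_err ✓ (single-error assumption holds).
Step 4: error magnitude e = S_0/v_2 = S_0·∏_{j≠2}(α_2 − α_j) = 5·3 = 15 ≡ 2 (mod 13).
Step 5: correct position 2: c_2 = r_2 − e = 3 − 2 ≡ 1 (mod 13). Hence c = [0, 1, 5, 12, 3].
  Check: interpolating c through the α_i gives m(x) = 2 + 1·x (degree < 2) with m(α_i) = c_i for every i, so c is indeed a codeword.
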